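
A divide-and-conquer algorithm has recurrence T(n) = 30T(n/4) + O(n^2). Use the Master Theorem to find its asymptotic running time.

Master Theorem for T(n) = 30T(n/4) + O(n^2):

a = 30, b = 4, c = 2
log_b(a) = log_4(30) = 2.4534

Case 1: c = 2 < log_4(30) = 2.4534
T(n) = O(n^(log_4 30))

For T(n) = 30T(n/4) + O(n^2): log_4(30) = 2.4534. This is Case 1 of the Master Theorem (c < log_b(a), work dominated by leaves), giving O(n^(log_4 30)).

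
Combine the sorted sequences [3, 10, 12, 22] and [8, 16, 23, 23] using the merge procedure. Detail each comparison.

Merging process:

Compare 3 vs 8: take 3 from left. Merged: [3]
Compare 10 vs 8: take 8 from right. Merged: [3, 8]
Compare 10 vs 16: take 10 from left. Merged: [3, 8, 10]
Compare 12 vs 16: take 12 from left. Merged: [3, 8, 10, 12]
Compare 22 vs 16: take 16 from right. Merged: [3, 8, 10, 12, 16]
Compare 22 vs 23: take 22 from left. Merged: [3, 8, 10, 12, 16, 22]
Append remaining from right: [23, 23]. Merged: [3, 8, 10, 12, 16, 22, 23, 23]

Final merged array: [3, 8, 10, 12, 16, 22, 23, 23]
Total comparisons: 6

The merged array is [3, 8, 10, 12, 16, 22, 23, 23], requiring 6 comparisons. The merge step runs in O(n) time where n is the total number of elements.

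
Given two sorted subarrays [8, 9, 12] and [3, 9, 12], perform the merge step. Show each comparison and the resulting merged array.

Merging process:

Compare 8 vs 3: take 3 from right. Merged: [3]
Compare 8 vs 9: take 8 from left. Merged: [3, 8]
Compare 9 vs 9: take 9 from left. Merged: [3, 8, 9]
Compare 12 vs 9: take 9 from right. Merged: [3, 8, 9, 9]
Compare 12 vs 12: take 12 from left. Merged: [3, 8, 9, 9, 12]
Append remaining from right: [12]. Merged: [3, 8, 9, 9, 12, 12]

Final merged array: [3, 8, 9, 9, 12, 12]
Total comparisons: 5

The merged array is [3, 8, 9, 9, 12, 12], requiring 5 comparisons. The merge step runs in O(n) time where n is the total number of elements.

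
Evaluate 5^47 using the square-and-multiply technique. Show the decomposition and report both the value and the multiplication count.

Computing 5^47 by squaring (build up from 5^1; each line after the first costs one multiplication):

5^1 = 5
5^2 = (5^1)^2 = 5^2 = 25
5^4 = (5^2)^2 = 25^2 = 625
5^5 = 5 * 5^4 = 5 * 625 = 3125
5^10 = (5^5)^2 = 3125^2 = 9765625
5^11 = 5 * 5^10 = 5 * 9765625 = 48828125
5^22 = (5^11)^2 = 48828125^2 = 2384185791015625
5^23 = 5 * 5^22 = 5 * 2384185791015625 = 11920928955078125
5^46 = (5^23)^2 = 11920928955078125^2 = 142108547152020037174224853515625
5^47 = 5 * 5^46 = 5 * 142108547152020037174224853515625 = 710542735760100185871124267578125

Result: 710542735760100185871124267578125
Multiplications needed: 9 (9 lines after 5^1)

5^47 = 710542735760100185871124267578125. Using exponentiation by squaring, this requires 9 multiplications. The key idea: if the exponent is even, square the half-power; if odd, multiply by the base once.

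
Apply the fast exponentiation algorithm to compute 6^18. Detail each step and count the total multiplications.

Computing 6^18 by squaring (build up from 6^1; each line after the first costs one multiplication):

6^1 = 6
6^2 = (6^1)^2 = 6^2 = 36
6^4 = (6^2)^2 = 36^2 = 1296
6^8 = (6^4)^2 = 1296^2 = 1679616
6^9 = 6 * 6^8 = 6 * 1679616 = 10077696
6^18 = (6^9)^2 = 10077696^2 = 101559956668416

Result: 101559956668416
Multiplications needed: 5 (5 lines after 6^1)

6^18 = 101559956668416. Using exponentiation by squaring, this requires 5 multiplications. The key idea: if the exponent is even, square the half-power; if odd, multiply by the base once.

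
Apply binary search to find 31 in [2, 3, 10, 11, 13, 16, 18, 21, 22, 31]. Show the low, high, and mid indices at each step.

Binary search for 31 in [2, 3, 10, 11, 13, 16, 18, 21, 22, 31]:

lo=0, hi=9, mid=4, arr[mid]=13 -> 13 < 31, search right half
lo=5, hi=9, mid=7, arr[mid]=21 -> 21 < 31, search right half
lo=8, hi=9, mid=8, arr[mid]=22 -> 22 < 31, search right half
lo=9, hi=9, mid=9, arr[mid]=31 -> Found target at index 9!

Binary search finds 31 at index 9 after 4 comparisons. The search repeatedly halves the search space by comparing with the middle element.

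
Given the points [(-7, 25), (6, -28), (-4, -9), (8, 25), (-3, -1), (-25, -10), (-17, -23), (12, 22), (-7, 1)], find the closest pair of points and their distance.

Computing all pairwise distances among 9 points:

d((-7, 25), (6, -28)) = 54.5711
d((-7, 25), (-4, -9)) = 34.1321
d((-7, 25), (8, 25)) = 15.0
d((-7, 25), (-3, -1)) = 26.3059
d((-7, 25), (-25, -10)) = 39.3573
d((-7, 25), (-17, -23)) = 49.0306
d((-7, 25), (12, 22)) = 19.2354
d((-7, 25), (-7, 1)) = 24.0
d((6, -28), (-4, -9)) = 21.4709
d((6, -28), (8, 25)) = 53.0377
d((6, -28), (-3, -1)) = 28.4605
d((6, -28), (-25, -10)) = 35.8469
d((6, -28), (-17, -23)) = 23.5372
d((6, -28), (12, 22)) = 50.3587
d((6, -28), (-7, 1)) = 31.7805
d((-4, -9), (8, 25)) = 36.0555
d((-4, -9), (-3, -1)) = 8.0623
d((-4, -9), (-25, -10)) = 21.0238
d((-4, -9), (-17, -23)) = 19.105
d((-4, -9), (12, 22)) = 34.8855
d((-4, -9), (-7, 1)) = 10.4403
d((8, 25), (-3, -1)) = 28.2312
d((8, 25), (-25, -10)) = 48.1041
d((8, 25), (-17, -23)) = 54.1202
d((8, 25), (12, 22)) = 5.0
d((8, 25), (-7, 1)) = 28.3019
d((-3, -1), (-25, -10)) = 23.7697
d((-3, -1), (-17, -23)) = 26.0768
d((-3, -1), (12, 22)) = 27.4591
d((-3, -1), (-7, 1)) = 4.4721 <-- minimum
d((-25, -10), (-17, -23)) = 15.2643
d((-25, -10), (12, 22)) = 48.9183
d((-25, -10), (-7, 1)) = 21.095
d((-17, -23), (12, 22)) = 53.535
d((-17, -23), (-7, 1)) = 26.0
d((12, 22), (-7, 1)) = 28.3196

Closest pair: (-3, -1) and (-7, 1) with distance 4.4721

The closest pair is (-3, -1) and (-7, 1) with Euclidean distance 4.4721. For 9 points, brute-force pairwise comparison is shown above. For large n, the divide-and-conquer algorithm (sort by x, recurse on halves, check the dividing strip) achieves O(n log n).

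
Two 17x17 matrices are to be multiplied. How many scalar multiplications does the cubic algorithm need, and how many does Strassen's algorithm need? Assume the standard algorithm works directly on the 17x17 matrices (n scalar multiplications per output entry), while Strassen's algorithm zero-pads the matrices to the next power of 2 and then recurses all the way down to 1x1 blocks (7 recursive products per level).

Matrix multiplication for 17x17 matrices:

Strassen's algorithm requires power-of-2 dimensions. Pad 17x17 to 32x32 (next power of 2).

Standard algorithm: 17^3 = 4913 multiplications
Strassen's algorithm: 7^(log2(32)) = 7^5 = 16807 multiplications
Difference: 4913 - 16807 = -11894 (Strassen uses MORE here due to padding overhead — for small or just-over-power-of-2 n, padding can outweigh the per-level savings)

Standard: 4913 multiplications (17^3). Strassen: 16807 multiplications (7^5, after padding to 32x32). Strassen reduces 8 recursive multiplications to 7 at each level.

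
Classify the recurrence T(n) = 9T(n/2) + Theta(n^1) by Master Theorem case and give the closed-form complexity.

Master Theorem for T(n) = 9T(n/2) + O(n^1):

a = 9, b = 2, c = 1
log_b(a) = log_2(9) = 3.1699

Case 1: c = 1 < log_2(9) = 3.1699
T(n) = O(n^(log_2 9))

For T(n) = 9T(n/2) + O(n^1): log_2(9) = 3.1699. This is Case 1 of the Master Theorem (c < log_b(a), work dominated by leaves), giving O(n^(log_2 9)).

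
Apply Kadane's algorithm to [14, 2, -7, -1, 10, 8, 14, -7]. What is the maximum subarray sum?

Using Kadane's algorithm on [14, 2, -7, -1, 10, 8, 14, -7]:

Scanning through the array:
Position 1 (value 2): max_ending_here = 16, max_so_far = 16
Position 2 (value -7): max_ending_here = 9, max_so_far = 16
Position 3 (value -1): max_ending_here = 8, max_so_far = 16
Position 4 (value 10): max_ending_here = 18, max_so_far = 18
Position 5 (value 8): max_ending_here = 26, max_so_far = 26
Position 6 (value 14): max_ending_here = 40, max_so_far = 40
Position 7 (value -7): max_ending_here = 33, max_so_far = 40

Maximum subarray: [14, 2, -7, -1, 10, 8, 14]
Maximum sum: 40

The maximum subarray is [14, 2, -7, -1, 10, 8, 14] with sum 40. This subarray runs from index 0 to index 6.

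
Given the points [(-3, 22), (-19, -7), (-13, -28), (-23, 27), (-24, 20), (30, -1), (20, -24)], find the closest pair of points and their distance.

Computing all pairwise distances among 7 points:

d((-3, 22), (-19, -7)) = 33.121
d((-3, 22), (-13, -28)) = 50.9902
d((-3, 22), (-23, 27)) = 20.6155
d((-3, 22), (-24, 20)) = 21.095
d((-3, 22), (30, -1)) = 40.2244
d((-3, 22), (20, -24)) = 51.4296
d((-19, -7), (-13, -28)) = 21.8403
d((-19, -7), (-23, 27)) = 34.2345
d((-19, -7), (-24, 20)) = 27.4591
d((-19, -7), (30, -1)) = 49.366
d((-19, -7), (20, -24)) = 42.5441
d((-13, -28), (-23, 27)) = 55.9017
d((-13, -28), (-24, 20)) = 49.2443
d((-13, -28), (30, -1)) = 50.774
d((-13, -28), (20, -24)) = 33.2415
d((-23, 27), (-24, 20)) = 7.0711 <-- minimum
d((-23, 27), (30, -1)) = 59.9416
d((-23, 27), (20, -24)) = 66.7083
d((-24, 20), (30, -1)) = 57.9396
d((-24, 20), (20, -24)) = 62.2254
d((30, -1), (20, -24)) = 25.0799

Closest pair: (-23, 27) and (-24, 20) with distance 7.0711

The closest pair is (-23, 27) and (-24, 20) with Euclidean distance 7.0711. For 7 points, brute-force pairwise comparison is shown above. For large n, the divide-and-conquer algorithm (sort by x, recurse on halves, check the dividing strip) achieves O(n log n).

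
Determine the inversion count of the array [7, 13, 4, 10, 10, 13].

Finding inversions in [7, 13, 4, 10, 10, 13]:

(0, 2): arr[0]=7 > arr[2]=4
(1, 2): arr[1]=13 > arr[2]=4
(1, 3): arr[1]=13 > arr[3]=10
(1, 4): arr[1]=13 > arr[4]=10

Total inversions: 4

The array has 4 inversion(s): (0,2), (1,2), (1,3), (1,4). Each pair (i,j) satisfies i < j and arr[i] > arr[j].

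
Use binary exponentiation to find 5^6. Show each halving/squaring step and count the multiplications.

Computing 5^6 by squaring (build up from 5^1; each line after the first costs one multiplication):

5^1 = 5
5^2 = (5^1)^2 = 5^2 = 25
5^3 = 5 * 5^2 = 5 * 25 = 125
5^6 = (5^3)^2 = 125^2 = 15625

Result: 15625
Multiplications needed: 3 (3 lines after 5^1)

5^6 = 15625. Using exponentiation by squaring, this requires 3 multiplications. The key idea: if the exponent is even, square the half-power; if odd, multiply by the base once.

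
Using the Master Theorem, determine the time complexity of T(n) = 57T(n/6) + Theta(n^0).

Master Theorem for T(n) = 57T(n/6) + O(n^0):

a = 57, b = 6, c = 0
log_b(a) = log_6(57) = 2.2565

Case 1: c = 0 < log_6(57) = 2.2565
T(n) = O(n^(log_6 57))

For T(n) = 57T(n/6) + O(n^0): log_6(57) = 2.2565. This is Case 1 of the Master Theorem (c < log_b(a), work dominated by leaves), giving O(n^(log_6 57)).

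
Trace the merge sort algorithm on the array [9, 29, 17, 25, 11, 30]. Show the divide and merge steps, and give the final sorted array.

Merge sort trace:

Split: [9, 29, 17, 25, 11, 30] -> [9, 29, 17] and [25, 11, 30]
  Split: [9, 29, 17] -> [9] and [29, 17]
    Split: [29, 17] -> [29] and [17]
    Merge: [29] + [17] -> [17, 29]
  Merge: [9] + [17, 29] -> [9, 17, 29]
  Split: [25, 11, 30] -> [25] and [11, 30]
    Split: [11, 30] -> [11] and [30]
    Merge: [11] + [30] -> [11, 30]
  Merge: [25] + [11, 30] -> [11, 25, 30]
Merge: [9, 17, 29] + [11, 25, 30] -> [9, 11, 17, 25, 29, 30]

Final sorted array: [9, 11, 17, 25, 29, 30]

The merge sort proceeds by recursively splitting the array and merging sorted halves.
After all merges, the sorted array is [9, 11, 17, 25, 29, 30].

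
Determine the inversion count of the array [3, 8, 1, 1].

Finding inversions in [3, 8, 1, 1]:

(0, 2): arr[0]=3 > arr[2]=1
(0, 3): arr[0]=3 > arr[3]=1
(1, 2): arr[1]=8 > arr[2]=1
(1, 3): arr[1]=8 > arr[3]=1

Total inversions: 4

The array has 4 inversion(s): (0,2), (0,3), (1,2), (1,3). Each pair (i,j) satisfies i < j and arr[i] > arr[j].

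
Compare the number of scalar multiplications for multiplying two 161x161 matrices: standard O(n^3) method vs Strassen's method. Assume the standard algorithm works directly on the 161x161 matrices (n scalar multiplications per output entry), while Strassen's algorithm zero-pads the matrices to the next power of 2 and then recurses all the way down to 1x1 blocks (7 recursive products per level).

Matrix multiplication for 161x161 matrices:

Strassen's algorithm requires power-of-2 dimensions. Pad 161x161 to 256x256 (next power of 2).

Standard algorithm: 161^3 = 4173281 multiplications
Strassen's algorithm: 7^(log2(256)) = 7^8 = 5764801 multiplications
Difference: 4173281 - 5764801 = -1591520 (Strassen uses MORE here due to padding overhead — for small or just-over-power-of-2 n, padding can outweigh the per-level savings)

Standard: 4173281 multiplications (161^3). Strassen: 5764801 multiplications (7^8, after padding to 256x256). Strassen reduces 8 recursive multiplications to 7 at each level.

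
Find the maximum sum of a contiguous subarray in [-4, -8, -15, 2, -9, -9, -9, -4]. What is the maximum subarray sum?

Using Kadane's algorithm on [-4, -8, -15, 2, -9, -9, -9, -4]:

Scanning through the array:
Position 1 (value -8): max_ending_here = -8, max_so_far = -4
Position 2 (value -15): max_ending_here = -15, max_so_far = -4
Position 3 (value 2): max_ending_here = 2, max_so_far = 2
Position 4 (value -9): max_ending_here = -7, max_so_far = 2
Position 5 (value -9): max_ending_here = -9, max_so_far = 2
Position 6 (value -9): max_ending_here = -9, max_so_far = 2
Position 7 (value -4): max_ending_here = -4, max_so_far = 2

Maximum subarray: [2]
Maximum sum: 2

The maximum subarray is [2] with sum 2. This subarray runs from index 3 to index 3.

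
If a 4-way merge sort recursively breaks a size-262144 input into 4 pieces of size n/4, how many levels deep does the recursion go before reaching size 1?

For divide and conquer with division factor 4:

Problem sizes at each level:
Level 0: 262144
Level 1: 65536
Level 2: 16384
Level 3: 4096
Level 4: 1024
Level 5: 256
Level 6: 64
Level 7: 16
Level 8: 4
Level 9: 1

The root is level 0 and the size-1 base case is level 9 (the tree spans levels 0 through 9, i.e. 10 levels counting the root), so the depth is the number of divisions: log_4(262144) = 9

The recursion tree depth is log_4(262144) = 9. At each level, the problem size is divided by 4, so it takes 9 divisions to reduce to a base case of size 1. The algorithm makes 4 recursive calls at each level.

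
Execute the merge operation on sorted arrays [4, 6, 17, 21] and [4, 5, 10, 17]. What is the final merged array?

Merging process:

Compare 4 vs 4: take 4 from left. Merged: [4]
Compare 6 vs 4: take 4 from right. Merged: [4, 4]
Compare 6 vs 5: take 5 from right. Merged: [4, 4, 5]
Compare 6 vs 10: take 6 from left. Merged: [4, 4, 5, 6]
Compare 17 vs 10: take 10 from right. Merged: [4, 4, 5, 6, 10]
Compare 17 vs 17: take 17 from left. Merged: [4, 4, 5, 6, 10, 17]
Compare 21 vs 17: take 17 from right. Merged: [4, 4, 5, 6, 10, 17, 17]
Append remaining from left: [21]. Merged: [4, 4, 5, 6, 10, 17, 17, 21]

Final merged array: [4, 4, 5, 6, 10, 17, 17, 21]
Total comparisons: 7

The merged array is [4, 4, 5, 6, 10, 17, 17, 21], requiring 7 comparisons. The merge step runs in O(n) time where n is the total number of elements.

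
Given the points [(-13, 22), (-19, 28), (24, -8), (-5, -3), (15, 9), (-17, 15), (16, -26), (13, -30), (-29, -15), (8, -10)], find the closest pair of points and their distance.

Computing all pairwise distances among 10 points:

d((-13, 22), (-19, 28)) = 8.4853
d((-13, 22), (24, -8)) = 47.634
d((-13, 22), (-5, -3)) = 26.2488
d((-13, 22), (15, 9)) = 30.8707
d((-13, 22), (-17, 15)) = 8.0623
d((-13, 22), (16, -26)) = 56.0803
d((-13, 22), (13, -30)) = 58.1378
d((-13, 22), (-29, -15)) = 40.3113
d((-13, 22), (8, -10)) = 38.2753
d((-19, 28), (24, -8)) = 56.0803
d((-19, 28), (-5, -3)) = 34.0147
d((-19, 28), (15, 9)) = 38.9487
d((-19, 28), (-17, 15)) = 13.1529
d((-19, 28), (16, -26)) = 64.3506
d((-19, 28), (13, -30)) = 66.242
d((-19, 28), (-29, -15)) = 44.1475
d((-19, 28), (8, -10)) = 46.6154
d((24, -8), (-5, -3)) = 29.4279
d((24, -8), (15, 9)) = 19.2354
d((24, -8), (-17, 15)) = 47.0106
d((24, -8), (16, -26)) = 19.6977
d((24, -8), (13, -30)) = 24.5967
d((24, -8), (-29, -15)) = 53.4603
d((24, -8), (8, -10)) = 16.1245
d((-5, -3), (15, 9)) = 23.3238
d((-5, -3), (-17, 15)) = 21.6333
d((-5, -3), (16, -26)) = 31.1448
d((-5, -3), (13, -30)) = 32.45
d((-5, -3), (-29, -15)) = 26.8328
d((-5, -3), (8, -10)) = 14.7648
d((15, 9), (-17, 15)) = 32.5576
d((15, 9), (16, -26)) = 35.0143
d((15, 9), (13, -30)) = 39.0512
d((15, 9), (-29, -15)) = 50.1199
d((15, 9), (8, -10)) = 20.2485
d((-17, 15), (16, -26)) = 52.6308
d((-17, 15), (13, -30)) = 54.0833
d((-17, 15), (-29, -15)) = 32.311
d((-17, 15), (8, -10)) = 35.3553
d((16, -26), (13, -30)) = 5.0 <-- minimum
d((16, -26), (-29, -15)) = 46.3249
d((16, -26), (8, -10)) = 17.8885
d((13, -30), (-29, -15)) = 44.5982
d((13, -30), (8, -10)) = 20.6155
d((-29, -15), (8, -10)) = 37.3363

Closest pair: (16, -26) and (13, -30) with distance 5.0

The closest pair is (16, -26) and (13, -30) with Euclidean distance 5.0. For 10 points, brute-force pairwise comparison is shown above. For large n, the divide-and-conquer algorithm (sort by x, recurse on halves, check the dividing strip) achieves O(n log n).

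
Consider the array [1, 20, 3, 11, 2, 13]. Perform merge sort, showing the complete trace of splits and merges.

Merge sort trace:

Split: [1, 20, 3, 11, 2, 13] -> [1, 20, 3] and [11, 2, 13]
  Split: [1, 20, 3] -> [1] and [20, 3]
    Split: [20, 3] -> [20] and [3]
    Merge: [20] + [3] -> [3, 20]
  Merge: [1] + [3, 20] -> [1, 3, 20]
  Split: [11, 2, 13] -> [11] and [2, 13]
    Split: [2, 13] -> [2] and [13]
    Merge: [2] + [13] -> [2, 13]
  Merge: [11] + [2, 13] -> [2, 11, 13]
Merge: [1, 3, 20] + [2, 11, 13] -> [1, 2, 3, 11, 13, 20]

Final sorted array: [1, 2, 3, 11, 13, 20]

The merge sort proceeds by recursively splitting the array and merging sorted halves.
After all merges, the sorted array is [1, 2, 3, 11, 13, 20].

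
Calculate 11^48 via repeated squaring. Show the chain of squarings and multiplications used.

Computing 11^48 by squaring (build up from 11^1; each line after the first costs one multiplication):

11^1 = 11
11^2 = (11^1)^2 = 11^2 = 121
11^3 = 11 * 11^2 = 11 * 121 = 1331
11^6 = (11^3)^2 = 1331^2 = 1771561
11^12 = (11^6)^2 = 1771561^2 = 3138428376721
11^24 = (11^12)^2 = 3138428376721^2 = 9849732675807611094711841
11^48 = (11^24)^2 = 9849732675807611094711841^2 = 97017233784872162402203715694511008214034825609281

Result: 97017233784872162402203715694511008214034825609281
Multiplications needed: 6 (6 lines after 11^1)

11^48 = 97017233784872162402203715694511008214034825609281. Using exponentiation by squaring, this requires 6 multiplications. The key idea: if the exponent is even, square the half-power; if odd, multiply by the base once.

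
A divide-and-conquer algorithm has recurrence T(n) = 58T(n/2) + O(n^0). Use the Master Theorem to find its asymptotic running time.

Master Theorem for T(n) = 58T(n/2) + O(n^0):

a = 58, b = 2, c = 0
log_b(a) = log_2(58) = 5.8580

Case 1: c = 0 < log_2(58) = 5.8580
T(n) = O(n^(log_2 58))

For T(n) = 58T(n/2) + O(n^0): log_2(58) = 5.8580. This is Case 1 of the Master Theorem (c < log_b(a), work dominated by leaves), giving O(n^(log_2 58)).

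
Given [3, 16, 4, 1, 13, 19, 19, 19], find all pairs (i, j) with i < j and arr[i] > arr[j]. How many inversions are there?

Finding inversions in [3, 16, 4, 1, 13, 19, 19, 19]:

(0, 3): arr[0]=3 > arr[3]=1
(1, 2): arr[1]=16 > arr[2]=4
(1, 3): arr[1]=16 > arr[3]=1
(1, 4): arr[1]=16 > arr[4]=13
(2, 3): arr[2]=4 > arr[3]=1

Total inversions: 5

The array has 5 inversion(s): (0,3), (1,2), (1,3), (1,4), (2,3). Each pair (i,j) satisfies i < j and arr[i] > arr[j].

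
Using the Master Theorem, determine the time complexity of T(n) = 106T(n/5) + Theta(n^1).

Master Theorem for T(n) = 106T(n/5) + O(n^1):

a = 106, b = 5, c = 1
log_b(a) = log_5(106) = 2.8976

Case 1: c = 1 < log_5(106) = 2.8976
T(n) = O(n^(log_5 106))

For T(n) = 106T(n/5) + O(n^1): log_5(106) = 2.8976. This is Case 1 of the Master Theorem (c < log_b(a), work dominated by leaves), giving O(n^(log_5 106)).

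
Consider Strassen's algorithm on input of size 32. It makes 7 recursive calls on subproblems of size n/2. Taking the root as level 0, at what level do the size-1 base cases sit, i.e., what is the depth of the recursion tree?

For divide and conquer with division factor 2:

Problem sizes at each level:
Level 0: 32
Level 1: 16
Level 2: 8
Level 3: 4
Level 4: 2
Level 5: 1

The root is level 0 and the size-1 base case is level 5 (the tree spans levels 0 through 5, i.e. 6 levels counting the root), so the depth is the number of divisions: log_2(32) = 5

The recursion tree depth is log_2(32) = 5. At each level, the problem size is divided by 2, so it takes 5 divisions to reduce to a base case of size 1. The algorithm makes 7 recursive calls at each level.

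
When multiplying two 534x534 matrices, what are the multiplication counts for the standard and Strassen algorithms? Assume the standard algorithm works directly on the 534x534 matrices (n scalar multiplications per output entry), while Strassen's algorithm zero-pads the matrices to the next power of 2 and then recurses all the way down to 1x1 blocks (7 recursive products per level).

Matrix multiplication for 534x534 matrices:

Strassen's algorithm requires power-of-2 dimensions. Pad 534x534 to 1024x1024 (next power of 2).

Standard algorithm: 534^3 = 152273304 multiplications
Strassen's algorithm: 7^(log2(1024)) = 7^10 = 282475249 multiplications
Difference: 152273304 - 282475249 = -130201945 (Strassen uses MORE here due to padding overhead — for small or just-over-power-of-2 n, padding can outweigh the per-level savings)

Standard: 152273304 multiplications (534^3). Strassen: 282475249 multiplications (7^10, after padding to 1024x1024). Strassen reduces 8 recursive multiplications to 7 at each level.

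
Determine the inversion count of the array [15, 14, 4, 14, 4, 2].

Finding inversions in [15, 14, 4, 14, 4, 2]:

(0, 1): arr[0]=15 > arr[1]=14
(0, 2): arr[0]=15 > arr[2]=4
(0, 3): arr[0]=15 > arr[3]=14
(0, 4): arr[0]=15 > arr[4]=4
(0, 5): arr[0]=15 > arr[5]=2
(1, 2): arr[1]=14 > arr[2]=4
(1, 4): arr[1]=14 > arr[4]=4
(1, 5): arr[1]=14 > arr[5]=2
(2, 5): arr[2]=4 > arr[5]=2
(3, 4): arr[3]=14 > arr[4]=4
(3, 5): arr[3]=14 > arr[5]=2
(4, 5): arr[4]=4 > arr[5]=2

Total inversions: 12

The array has 12 inversion(s): (0,1), (0,2), (0,3), (0,4), (0,5), (1,2), (1,4), (1,5), (2,5), (3,4), (3,5), (4,5). Each pair (i,j) satisfies i < j and arr[i] > arr[j].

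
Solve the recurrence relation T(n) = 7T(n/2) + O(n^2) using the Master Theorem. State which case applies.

Master Theorem for T(n) = 7T(n/2) + O(n^2):

a = 7, b = 2, c = 2
log_b(a) = log_2(7) = 2.8074

Case 1: c = 2 < log_2(7) = 2.8074
T(n) = O(n^(log_2 7))

For T(n) = 7T(n/2) + O(n^2): log_2(7) = 2.8074. This is Case 1 of the Master Theorem (c < log_b(a), work dominated by leaves), giving O(n^(log_2 7)).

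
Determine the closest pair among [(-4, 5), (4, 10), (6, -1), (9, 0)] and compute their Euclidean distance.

Computing all pairwise distances among 4 points:

d((-4, 5), (4, 10)) = 9.434
d((-4, 5), (6, -1)) = 11.6619
d((-4, 5), (9, 0)) = 13.9284
d((4, 10), (6, -1)) = 11.1803
d((4, 10), (9, 0)) = 11.1803
d((6, -1), (9, 0)) = 3.1623 <-- minimum

Closest pair: (6, -1) and (9, 0) with distance 3.1623

The closest pair is (6, -1) and (9, 0) with Euclidean distance 3.1623. For 4 points, brute-force pairwise comparison is shown above. For large n, the divide-and-conquer algorithm (sort by x, recurse on halves, check the dividing strip) achieves O(n log n).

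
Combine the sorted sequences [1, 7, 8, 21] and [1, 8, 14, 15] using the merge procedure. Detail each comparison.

Merging process:

Compare 1 vs 1: take 1 from left. Merged: [1]
Compare 7 vs 1: take 1 from right. Merged: [1, 1]
Compare 7 vs 8: take 7 from left. Merged: [1, 1, 7]
Compare 8 vs 8: take 8 from left. Merged: [1, 1, 7, 8]
Compare 21 vs 8: take 8 from right. Merged: [1, 1, 7, 8, 8]
Compare 21 vs 14: take 14 from right. Merged: [1, 1, 7, 8, 8, 14]
Compare 21 vs 15: take 15 from right. Merged: [1, 1, 7, 8, 8, 14, 15]
Append remaining from left: [21]. Merged: [1, 1, 7, 8, 8, 14, 15, 21]

Final merged array: [1, 1, 7, 8, 8, 14, 15, 21]
Total comparisons: 7

The merged array is [1, 1, 7, 8, 8, 14, 15, 21], requiring 7 comparisons. The merge step runs in O(n) time where n is the total number of elements.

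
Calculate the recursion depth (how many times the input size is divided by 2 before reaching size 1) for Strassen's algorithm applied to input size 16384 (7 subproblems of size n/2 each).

For divide and conquer with division factor 2:

Problem sizes at each level:
Level 0: 16384
Level 1: 8192
Level 2: 4096
Level 3: 2048
Level 4: 1024
Level 5: 512
Level 6: 256
Level 7: 128
Level 8: 64
Level 9: 32
Level 10: 16
Level 11: 8
Level 12: 4
Level 13: 2
Level 14: 1

The root is level 0 and the size-1 base case is level 14 (the tree spans levels 0 through 14, i.e. 15 levels counting the root), so the depth is the number of divisions: log_2(16384) = 14

The recursion tree depth is log_2(16384) = 14. At each level, the problem size is divided by 2, so it takes 14 divisions to reduce to a base case of size 1. The algorithm makes 7 recursive calls at each level.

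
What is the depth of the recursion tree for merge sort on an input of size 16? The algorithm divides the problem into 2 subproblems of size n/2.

For divide and conquer with division factor 2:

Problem sizes at each level:
Level 0: 16
Level 1: 8
Level 2: 4
Level 3: 2
Level 4: 1

The root is level 0 and the size-1 base case is level 4 (the tree spans levels 0 through 4, i.e. 5 levels counting the root), so the depth is the number of divisions: log_2(16) = 4

The recursion tree depth is log_2(16) = 4. At each level, the problem size is divided by 2, so it takes 4 divisions to reduce to a base case of size 1. The algorithm makes 2 recursive calls at each level.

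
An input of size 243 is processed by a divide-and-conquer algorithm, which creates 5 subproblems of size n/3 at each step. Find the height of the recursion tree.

For divide and conquer with division factor 3:

Problem sizes at each level:
Level 0: 243
Level 1: 81
Level 2: 27
Level 3: 9
Level 4: 3
Level 5: 1

The root is level 0 and the size-1 base case is level 5 (the tree spans levels 0 through 5, i.e. 6 levels counting the root), so the depth is the number of divisions: log_3(243) = 5

The recursion tree depth is log_3(243) = 5. At each level, the problem size is divided by 3, so it takes 5 divisions to reduce to a base case of size 1. The algorithm makes 5 recursive calls at each level.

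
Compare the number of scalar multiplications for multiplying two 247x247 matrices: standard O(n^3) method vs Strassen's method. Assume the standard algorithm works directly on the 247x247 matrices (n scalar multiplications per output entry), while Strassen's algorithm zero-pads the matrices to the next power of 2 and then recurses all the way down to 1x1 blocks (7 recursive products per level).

Matrix multiplication for 247x247 matrices:

Strassen's algorithm requires power-of-2 dimensions. Pad 247x247 to 256x256 (next power of 2).

Standard algorithm: 247^3 = 15069223 multiplications
Strassen's algorithm: 7^(log2(256)) = 7^8 = 5764801 multiplications
Savings: 15069223 - 5764801 = 9304422 multiplications

Standard: 15069223 multiplications (247^3). Strassen: 5764801 multiplications (7^8, after padding to 256x256). Strassen reduces 8 recursive multiplications to 7 at each level.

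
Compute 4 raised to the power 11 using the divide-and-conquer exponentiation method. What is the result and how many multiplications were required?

Computing 4^11 by squaring (build up from 4^1; each line after the first costs one multiplication):

4^1 = 4
4^2 = (4^1)^2 = 4^2 = 16
4^4 = (4^2)^2 = 16^2 = 256
4^5 = 4 * 4^4 = 4 * 256 = 1024
4^10 = (4^5)^2 = 1024^2 = 1048576
4^11 = 4 * 4^10 = 4 * 1048576 = 4194304

Result: 4194304
Multiplications needed: 5 (5 lines after 4^1)

4^11 = 4194304. Using exponentiation by squaring, this requires 5 multiplications. The key idea: if the exponent is even, square the half-power; if odd, multiply by the base once.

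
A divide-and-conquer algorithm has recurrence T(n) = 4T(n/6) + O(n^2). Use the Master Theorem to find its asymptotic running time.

Master Theorem for T(n) = 4T(n/6) + O(n^2):

a = 4, b = 6, c = 2
log_b(a) = log_6(4) = 0.7737

Case 3: c = 2 > log_6(4) = 0.7737
T(n) = O(n^2) = O(n^2)

For T(n) = 4T(n/6) + O(n^2): log_6(4) = 0.7737. This is Case 3 of the Master Theorem (c > log_b(a), work dominated by root), giving O(n^2).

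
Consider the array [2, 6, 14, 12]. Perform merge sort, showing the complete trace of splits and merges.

Merge sort trace:

Split: [2, 6, 14, 12] -> [2, 6] and [14, 12]
  Split: [2, 6] -> [2] and [6]
  Merge: [2] + [6] -> [2, 6]
  Split: [14, 12] -> [14] and [12]
  Merge: [14] + [12] -> [12, 14]
Merge: [2, 6] + [12, 14] -> [2, 6, 12, 14]

Final sorted array: [2, 6, 12, 14]

The merge sort proceeds by recursively splitting the array and merging sorted halves.
After all merges, the sorted array is [2, 6, 12, 14].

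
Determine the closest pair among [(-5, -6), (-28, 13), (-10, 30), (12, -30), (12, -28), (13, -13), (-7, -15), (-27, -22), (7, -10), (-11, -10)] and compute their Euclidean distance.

Computing all pairwise distances among 10 points:

d((-5, -6), (-28, 13)) = 29.8329
d((-5, -6), (-10, 30)) = 36.3456
d((-5, -6), (12, -30)) = 29.4109
d((-5, -6), (12, -28)) = 27.8029
d((-5, -6), (13, -13)) = 19.3132
d((-5, -6), (-7, -15)) = 9.2195
d((-5, -6), (-27, -22)) = 27.2029
d((-5, -6), (7, -10)) = 12.6491
d((-5, -6), (-11, -10)) = 7.2111
d((-28, 13), (-10, 30)) = 24.7588
d((-28, 13), (12, -30)) = 58.7282
d((-28, 13), (12, -28)) = 57.28
d((-28, 13), (13, -13)) = 48.5489
d((-28, 13), (-7, -15)) = 35.0
d((-28, 13), (-27, -22)) = 35.0143
d((-28, 13), (7, -10)) = 41.8808
d((-28, 13), (-11, -10)) = 28.6007
d((-10, 30), (12, -30)) = 63.9062
d((-10, 30), (12, -28)) = 62.0322
d((-10, 30), (13, -13)) = 48.7647
d((-10, 30), (-7, -15)) = 45.0999
d((-10, 30), (-27, -22)) = 54.7083
d((-10, 30), (7, -10)) = 43.4626
d((-10, 30), (-11, -10)) = 40.0125
d((12, -30), (12, -28)) = 2.0 <-- minimum
d((12, -30), (13, -13)) = 17.0294
d((12, -30), (-7, -15)) = 24.2074
d((12, -30), (-27, -22)) = 39.8121
d((12, -30), (7, -10)) = 20.6155
d((12, -30), (-11, -10)) = 30.4795
d((12, -28), (13, -13)) = 15.0333
d((12, -28), (-7, -15)) = 23.0217
d((12, -28), (-27, -22)) = 39.4588
d((12, -28), (7, -10)) = 18.6815
d((12, -28), (-11, -10)) = 29.2062
d((13, -13), (-7, -15)) = 20.0998
d((13, -13), (-27, -22)) = 41.0
d((13, -13), (7, -10)) = 6.7082
d((13, -13), (-11, -10)) = 24.1868
d((-7, -15), (-27, -22)) = 21.1896
d((-7, -15), (7, -10)) = 14.8661
d((-7, -15), (-11, -10)) = 6.4031
d((-27, -22), (7, -10)) = 36.0555
d((-27, -22), (-11, -10)) = 20.0
d((7, -10), (-11, -10)) = 18.0

Closest pair: (12, -30) and (12, -28) with distance 2.0

The closest pair is (12, -30) and (12, -28) with Euclidean distance 2.0. For 10 points, brute-force pairwise comparison is shown above. For large n, the divide-and-conquer algorithm (sort by x, recurse on halves, check the dividing strip) achieves O(n log n).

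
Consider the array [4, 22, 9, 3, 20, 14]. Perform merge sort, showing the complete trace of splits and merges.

Merge sort trace:

Split: [4, 22, 9, 3, 20, 14] -> [4, 22, 9] and [3, 20, 14]
  Split: [4, 22, 9] -> [4] and [22, 9]
    Split: [22, 9] -> [22] and [9]
    Merge: [22] + [9] -> [9, 22]
  Merge: [4] + [9, 22] -> [4, 9, 22]
  Split: [3, 20, 14] -> [3] and [20, 14]
    Split: [20, 14] -> [20] and [14]
    Merge: [20] + [14] -> [14, 20]
  Merge: [3] + [14, 20] -> [3, 14, 20]
Merge: [4, 9, 22] + [3, 14, 20] -> [3, 4, 9, 14, 20, 22]

Final sorted array: [3, 4, 9, 14, 20, 22]

The merge sort proceeds by recursively splitting the array and merging sorted halves.
After all merges, the sorted array is [3, 4, 9, 14, 20, 22].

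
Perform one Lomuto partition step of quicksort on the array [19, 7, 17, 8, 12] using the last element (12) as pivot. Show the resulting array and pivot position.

Lomuto partition with pivot = 12:

Initial array: [19, 7, 17, 8, 12]

arr[0]=19 > 12: no swap
arr[1]=7 <= 12: swap with position 0, array becomes [7, 19, 17, 8, 12]
arr[2]=17 > 12: no swap
arr[3]=8 <= 12: swap with position 1, array becomes [7, 8, 17, 19, 12]

Place pivot at position 2: [7, 8, 12, 19, 17]
Pivot position: 2

After partitioning with pivot 12, the array becomes [7, 8, 12, 19, 17]. The pivot is placed at index 2. All elements to the left of the pivot are <= 12, and all elements to the right are > 12.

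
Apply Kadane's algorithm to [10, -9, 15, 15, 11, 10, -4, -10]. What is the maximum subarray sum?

Using Kadane's algorithm on [10, -9, 15, 15, 11, 10, -4, -10]:

Scanning through the array:
Position 1 (value -9): max_ending_here = 1, max_so_far = 10
Position 2 (value 15): max_ending_here = 16, max_so_far = 16
Position 3 (value 15): max_ending_here = 31, max_so_far = 31
Position 4 (value 11): max_ending_here = 42, max_so_far = 42
Position 5 (value 10): max_ending_here = 52, max_so_far = 52
Position 6 (value -4): max_ending_here = 48, max_so_far = 52
Position 7 (value -10): max_ending_here = 38, max_so_far = 52

Maximum subarray: [10, -9, 15, 15, 11, 10]
Maximum sum: 52

The maximum subarray is [10, -9, 15, 15, 11, 10] with sum 52. This subarray runs from index 0 to index 5.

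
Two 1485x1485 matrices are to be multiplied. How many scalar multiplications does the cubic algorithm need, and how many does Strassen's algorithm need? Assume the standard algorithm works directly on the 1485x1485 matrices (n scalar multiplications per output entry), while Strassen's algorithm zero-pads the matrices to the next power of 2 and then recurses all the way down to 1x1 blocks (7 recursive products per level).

Matrix multiplication for 1485x1485 matrices:

Strassen's algorithm requires power-of-2 dimensions. Pad 1485x1485 to 2048x2048 (next power of 2).

Standard algorithm: 1485^3 = 3274759125 multiplications
Strassen's algorithm: 7^(log2(2048)) = 7^11 = 1977326743 multiplications
Savings: 3274759125 - 1977326743 = 1297432382 multiplications

Standard: 3274759125 multiplications (1485^3). Strassen: 1977326743 multiplications (7^11, after padding to 2048x2048). Strassen reduces 8 recursive multiplications to 7 at each level.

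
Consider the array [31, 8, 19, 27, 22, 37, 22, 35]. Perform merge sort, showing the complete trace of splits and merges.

Merge sort trace:

Split: [31, 8, 19, 27, 22, 37, 22, 35] -> [31, 8, 19, 27] and [22, 37, 22, 35]
  Split: [31, 8, 19, 27] -> [31, 8] and [19, 27]
    Split: [31, 8] -> [31] and [8]
    Merge: [31] + [8] -> [8, 31]
    Split: [19, 27] -> [19] and [27]
    Merge: [19] + [27] -> [19, 27]
  Merge: [8, 31] + [19, 27] -> [8, 19, 27, 31]
  Split: [22, 37, 22, 35] -> [22, 37] and [22, 35]
    Split: [22, 37] -> [22] and [37]
    Merge: [22] + [37] -> [22, 37]
    Split: [22, 35] -> [22] and [35]
    Merge: [22] + [35] -> [22, 35]
  Merge: [22, 37] + [22, 35] -> [22, 22, 35, 37]
Merge: [8, 19, 27, 31] + [22, 22, 35, 37] -> [8, 19, 22, 22, 27, 31, 35, 37]

Final sorted array: [8, 19, 22, 22, 27, 31, 35, 37]

The merge sort proceeds by recursively splitting the array and merging sorted halves.
After all merges, the sorted array is [8, 19, 22, 22, 27, 31, 35, 37].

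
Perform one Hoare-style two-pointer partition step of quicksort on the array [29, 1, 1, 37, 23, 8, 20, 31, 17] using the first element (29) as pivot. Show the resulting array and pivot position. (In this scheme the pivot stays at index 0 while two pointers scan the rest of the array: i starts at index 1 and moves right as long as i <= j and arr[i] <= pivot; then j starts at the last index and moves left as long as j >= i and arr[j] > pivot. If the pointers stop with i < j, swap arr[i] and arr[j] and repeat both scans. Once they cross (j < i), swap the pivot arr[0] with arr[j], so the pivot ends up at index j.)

Hoare-style two-pointer partition with pivot = 29:

Initial array: [29, 1, 1, 37, 23, 8, 20, 31, 17]

Pointers start at i = 1, j = 8.
i stops at index 3 (arr[3]=37 > 29), j stops at index 8 (arr[8]=17 <= 29): swap arr[3] and arr[8], array becomes [29, 1, 1, 17, 23, 8, 20, 31, 37]
i ends at 7, j ends at 6: the pointers have crossed (j < i), so scanning stops.

Swap pivot arr[0] with arr[6] to place pivot at position 6: [20, 1, 1, 17, 23, 8, 29, 31, 37]
Pivot position: 6

After partitioning with pivot 29, the array becomes [20, 1, 1, 17, 23, 8, 29, 31, 37]. The pivot is placed at index 6. All elements to the left of the pivot are <= 29, and all elements to the right are > 29.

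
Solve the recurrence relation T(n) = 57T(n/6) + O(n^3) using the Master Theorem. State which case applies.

Master Theorem for T(n) = 57T(n/6) + O(n^3):

a = 57, b = 6, c = 3
log_b(a) = log_6(57) = 2.2565

Case 3: c = 3 > log_6(57) = 2.2565
T(n) = O(n^3) = O(n^3)

For T(n) = 57T(n/6) + O(n^3): log_6(57) = 2.2565. This is Case 3 of the Master Theorem (c > log_b(a), work dominated by root), giving O(n^3).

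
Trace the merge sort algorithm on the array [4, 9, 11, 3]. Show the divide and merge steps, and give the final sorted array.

Merge sort trace:

Split: [4, 9, 11, 3] -> [4, 9] and [11, 3]
  Split: [4, 9] -> [4] and [9]
  Merge: [4] + [9] -> [4, 9]
  Split: [11, 3] -> [11] and [3]
  Merge: [11] + [3] -> [3, 11]
Merge: [4, 9] + [3, 11] -> [3, 4, 9, 11]

Final sorted array: [3, 4, 9, 11]

The merge sort proceeds by recursively splitting the array and merging sorted halves.
After all merges, the sorted array is [3, 4, 9, 11].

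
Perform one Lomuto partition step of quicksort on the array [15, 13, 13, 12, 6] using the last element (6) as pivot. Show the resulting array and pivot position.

Lomuto partition with pivot = 6:

Initial array: [15, 13, 13, 12, 6]

arr[0]=15 > 6: no swap
arr[1]=13 > 6: no swap
arr[2]=13 > 6: no swap
arr[3]=12 > 6: no swap

Place pivot at position 0: [6, 13, 13, 12, 15]
Pivot position: 0

After partitioning with pivot 6, the array becomes [6, 13, 13, 12, 15]. The pivot is placed at index 0. All elements to the left of the pivot are <= 6, and all elements to the right are > 6.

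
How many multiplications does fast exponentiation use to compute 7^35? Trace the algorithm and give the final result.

Computing 7^35 by squaring (build up from 7^1; each line after the first costs one multiplication):

7^1 = 7
7^2 = (7^1)^2 = 7^2 = 49
7^4 = (7^2)^2 = 49^2 = 2401
7^8 = (7^4)^2 = 2401^2 = 5764801
7^16 = (7^8)^2 = 5764801^2 = 33232930569601
7^17 = 7 * 7^16 = 7 * 33232930569601 = 232630513987207
7^34 = (7^17)^2 = 232630513987207^2 = 54116956037952111668959660849
7^35 = 7 * 7^34 = 7 * 54116956037952111668959660849 = 378818692265664781682717625943

Result: 378818692265664781682717625943
Multiplications needed: 7 (7 lines after 7^1)

7^35 = 378818692265664781682717625943. Using exponentiation by squaring, this requires 7 multiplications. The key idea: if the exponent is even, square the half-power; if odd, multiply by the base once.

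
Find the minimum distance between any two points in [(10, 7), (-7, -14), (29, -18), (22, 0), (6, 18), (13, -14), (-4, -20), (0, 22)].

Computing all pairwise distances among 8 points:

d((10, 7), (-7, -14)) = 27.0185
d((10, 7), (29, -18)) = 31.4006
d((10, 7), (22, 0)) = 13.8924
d((10, 7), (6, 18)) = 11.7047
d((10, 7), (13, -14)) = 21.2132
d((10, 7), (-4, -20)) = 30.4138
d((10, 7), (0, 22)) = 18.0278
d((-7, -14), (29, -18)) = 36.2215
d((-7, -14), (22, 0)) = 32.2025
d((-7, -14), (6, 18)) = 34.5398
d((-7, -14), (13, -14)) = 20.0
d((-7, -14), (-4, -20)) = 6.7082 <-- minimum
d((-7, -14), (0, 22)) = 36.6742
d((29, -18), (22, 0)) = 19.3132
d((29, -18), (6, 18)) = 42.72
d((29, -18), (13, -14)) = 16.4924
d((29, -18), (-4, -20)) = 33.0606
d((29, -18), (0, 22)) = 49.4065
d((22, 0), (6, 18)) = 24.0832
d((22, 0), (13, -14)) = 16.6433
d((22, 0), (-4, -20)) = 32.8024
d((22, 0), (0, 22)) = 31.1127
d((6, 18), (13, -14)) = 32.7567
d((6, 18), (-4, -20)) = 39.2938
d((6, 18), (0, 22)) = 7.2111
d((13, -14), (-4, -20)) = 18.0278
d((13, -14), (0, 22)) = 38.2753
d((-4, -20), (0, 22)) = 42.19

Closest pair: (-7, -14) and (-4, -20) with distance 6.7082

The closest pair is (-7, -14) and (-4, -20) with Euclidean distance 6.7082. For 8 points, brute-force pairwise comparison is shown above. For large n, the divide-and-conquer algorithm (sort by x, recurse on halves, check the dividing strip) achieves O(n log n).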